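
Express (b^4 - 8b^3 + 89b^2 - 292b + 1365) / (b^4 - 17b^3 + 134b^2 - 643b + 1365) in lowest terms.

Apply the Euclidean algorithm:
  b^4 - 8b^3 + 89b^2 - 292b + 1365 = (b^4 - 17b^3 + 134b^2 - 643b + 1365) + (9b^3 - 45b^2 + 351b)
  b^4 - 17b^3 + 134b^2 - 643b + 1365 = ((1/9)b - 4/3)(9b^3 - 45b^2 + 351b) + (35b^2 - 175b + 1365)
  9b^3 - 45b^2 + 351b = ((9/35)b)(35b^2 - 175b + 1365) + (0)
Last nonzero remainder: 35b^2 - 175b + 1365. Dividing through by 35 gives the monic gcd b^2 - 5b + 39.
Cancel b^2 - 5b + 39 from numerator and denominator to get the reduced form.

(b^2 - 3b + 35)/(b^2 - 12b + 35)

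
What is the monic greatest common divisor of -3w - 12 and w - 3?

1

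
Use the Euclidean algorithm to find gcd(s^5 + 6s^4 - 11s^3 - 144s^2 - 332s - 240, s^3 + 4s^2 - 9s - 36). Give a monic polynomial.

s^2 + 7s + 12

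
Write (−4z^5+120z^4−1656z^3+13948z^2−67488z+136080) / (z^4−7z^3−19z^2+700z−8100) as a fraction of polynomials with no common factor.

(−4z^2+52z−168)/(z+10)

Repeated division with remainder:
  −4z^5+120z^4−1656z^3+13948z^2−67488z+136080 = (−4z+92)(z^4−7z^3−19z^2+700z−8100) + (−1088z^3+18496z^2−164288z+881280)
  z^4−7z^3−19z^2+700z−8100 = (−(1/1088)z−5/544)(−1088z^3+18496z^2−164288z+881280) + (0)
Last nonzero remainder: −1088z^3+18496z^2−164288z+881280. Dividing through by −1088 gives the monic gcd z^3−17z^2+151z−810.
Cancel z^3−17z^2+151z−810 from numerator and denominator to get the reduced form.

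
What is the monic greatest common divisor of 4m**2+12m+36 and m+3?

1

By polynomial division,
  4m**2+12m+36 = (4m)(m+3) + (36)
  m+3 = ((1/36)m+1/12)(36) + (0)
The last nonzero remainder is the constant 36, so the polynomials are coprime and gcd = 1.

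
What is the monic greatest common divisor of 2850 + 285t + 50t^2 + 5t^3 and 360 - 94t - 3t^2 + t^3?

10 + t

Apply the Euclidean algorithm:
  5t^3 + 50t^2 + 285t + 2850 = (5)(t^3 - 3t^2 - 94t + 360) + (65t^2 + 755t + 1050)
  t^3 - 3t^2 - 94t + 360 = ((1/65)t - 38/169)(65t^2 + 755t + 1050) + ((10074/169)t + 100740/169)
  65t^2 + 755t + 1050 = ((10985/10074)t + 5915/3358)((10074/169)t + 100740/169) + (0)
Last nonzero remainder: (10074/169)t + 100740/169. Dividing through by 10074/169 gives the monic gcd t + 10.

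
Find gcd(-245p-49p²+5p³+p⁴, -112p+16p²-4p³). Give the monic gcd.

p

Apply the Euclidean algorithm:
  p⁴+5p³-49p²-245p = (-(1/4)p-9/4)(-4p³+16p²-112p) + (-41p²-497p)
  -4p³+16p²-112p = ((4/41)p-2644/1681)(-41p²-497p) + (-(1502340/1681)p)
  -41p²-497p = ((68921/1502340)p+119351/214620)(-(1502340/1681)p) + (0)
Last nonzero remainder: -(1502340/1681)p. Dividing through by -1502340/1681 gives the monic gcd p.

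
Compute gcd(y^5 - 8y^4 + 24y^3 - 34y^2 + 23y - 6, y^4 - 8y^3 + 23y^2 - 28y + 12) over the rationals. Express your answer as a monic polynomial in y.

y^3 - 6y^2 + 11y - 6

Euclidean algorithm in ℚ[y]:
  y^5 - 8y^4 + 24y^3 - 34y^2 + 23y - 6 = (y)(y^4 - 8y^3 + 23y^2 - 28y + 12) + (y^3 - 6y^2 + 11y - 6)
  y^4 - 8y^3 + 23y^2 - 28y + 12 = (y - 2)(y^3 - 6y^2 + 11y - 6) + (0)
The last nonzero remainder y^3 - 6y^2 + 11y - 6 is already monic.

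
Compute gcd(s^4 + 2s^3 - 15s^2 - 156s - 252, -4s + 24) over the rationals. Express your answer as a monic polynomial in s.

By polynomial division,
  s^4 + 2s^3 - 15s^2 - 156s - 252 = (-(1/4)s^3 - 2s^2 - (33/4)s - 21/2)(-4s + 24) + (0)
Last nonzero remainder: -4s + 24. Dividing through by -4 gives the monic gcd s - 6.

s - 6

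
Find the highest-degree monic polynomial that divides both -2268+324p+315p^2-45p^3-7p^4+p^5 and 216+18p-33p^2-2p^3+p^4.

By polynomial division,
  p^5-7p^4-45p^3+315p^2+324p-2268 = (p-5)(p^4-2p^3-33p^2+18p+216) + (-22p^3+132p^2+198p-1188)
  p^4-2p^3-33p^2+18p+216 = (-(1/22)p-2/11)(-22p^3+132p^2+198p-1188) + (0)
Last nonzero remainder: -22p^3+132p^2+198p-1188. Dividing through by -22 gives the monic gcd p^3-6p^2-9p+54.

54-9p-6p^2+p^3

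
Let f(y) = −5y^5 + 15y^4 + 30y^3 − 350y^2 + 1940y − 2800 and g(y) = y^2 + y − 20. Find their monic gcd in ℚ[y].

y^2 + y − 20

Repeated division with remainder:
  −5y^5 + 15y^4 + 30y^3 − 350y^2 + 1940y − 2800 = (−5y^3 + 20y^2 − 90y + 140)(y^2 + y − 20) + (0)
The last nonzero remainder y^2 + y − 20 is already monic.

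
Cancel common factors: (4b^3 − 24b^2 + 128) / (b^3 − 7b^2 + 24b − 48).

(4b^2 − 8b − 32)/(b^2 − 3b + 12)

Euclidean algorithm in ℚ[b]:
  4b^3 − 24b^2 + 128 = (4)(b^3 − 7b^2 + 24b − 48) + (4b^2 − 96b + 320)
  b^3 − 7b^2 + 24b − 48 = ((1/4)b + 17/4)(4b^2 − 96b + 320) + (352b − 1408)
  4b^2 − 96b + 320 = ((1/88)b − 5/22)(352b − 1408) + (0)
Last nonzero remainder: 352b − 1408. Dividing through by 352 gives the monic gcd b − 4.
Cancel b − 4 from numerator and denominator to get the reduced form.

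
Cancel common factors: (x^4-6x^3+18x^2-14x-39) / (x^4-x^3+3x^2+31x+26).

Repeated division with remainder:
  x^4-6x^3+18x^2-14x-39 = (x^4-x^3+3x^2+31x+26) + (-5x^3+15x^2-45x-65)
  x^4-x^3+3x^2+31x+26 = (-(1/5)x-2/5)(-5x^3+15x^2-45x-65) + (0)
Last nonzero remainder: -5x^3+15x^2-45x-65. Dividing through by -5 gives the monic gcd x^3-3x^2+9x+13.
Cancel x^3-3x^2+9x+13 from numerator and denominator to get the reduced form.

(x-3)/(x+2)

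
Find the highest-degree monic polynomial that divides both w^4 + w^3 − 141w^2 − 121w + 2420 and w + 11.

w + 11

Repeated division with remainder:
  w^4 + w^3 − 141w^2 − 121w + 2420 = (w^3 − 10w^2 − 31w + 220)(w + 11) + (0)
The last nonzero remainder w + 11 is already monic.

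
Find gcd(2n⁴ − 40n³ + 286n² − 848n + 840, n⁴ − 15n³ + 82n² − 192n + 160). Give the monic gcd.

n² − 7n + 10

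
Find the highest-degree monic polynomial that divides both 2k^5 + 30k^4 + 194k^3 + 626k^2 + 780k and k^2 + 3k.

By polynomial division,
  2k^5 + 30k^4 + 194k^3 + 626k^2 + 780k = (2k^3 + 24k^2 + 122k + 260)(k^2 + 3k) + (0)
The last nonzero remainder k^2 + 3k is already monic.

k^2 + 3k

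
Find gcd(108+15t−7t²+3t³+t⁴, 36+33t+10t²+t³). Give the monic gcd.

12+7t+t²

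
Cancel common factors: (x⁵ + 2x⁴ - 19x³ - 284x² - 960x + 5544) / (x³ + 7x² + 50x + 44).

(x³ - 4x² - 39x + 126)/(x + 1)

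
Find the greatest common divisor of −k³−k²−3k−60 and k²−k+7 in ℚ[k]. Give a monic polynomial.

Apply the Euclidean algorithm:
  −k³−k²−3k−60 = (−k−2)(k²−k+7) + (2k−46)
  k²−k+7 = ((1/2)k+11)(2k−46) + (513)
  2k−46 = ((2/513)k−46/513)(513) + (0)
The last nonzero remainder is the constant 513, so the polynomials are coprime and gcd = 1.

1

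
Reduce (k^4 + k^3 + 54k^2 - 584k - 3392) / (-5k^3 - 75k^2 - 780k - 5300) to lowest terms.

By polynomial division,
  k^4 + k^3 + 54k^2 - 584k - 3392 = (-(1/5)k + 14/5)(-5k^3 - 75k^2 - 780k - 5300) + (108k^2 + 540k + 11448)
  -5k^3 - 75k^2 - 780k - 5300 = (-(5/108)k - 25/54)(108k^2 + 540k + 11448) + (0)
Last nonzero remainder: 108k^2 + 540k + 11448. Dividing through by 108 gives the monic gcd k^2 + 5k + 106.
Cancel k^2 + 5k + 106 from numerator and denominator to get the reduced form.

(-k^2 + 4k + 32)/(5k + 50)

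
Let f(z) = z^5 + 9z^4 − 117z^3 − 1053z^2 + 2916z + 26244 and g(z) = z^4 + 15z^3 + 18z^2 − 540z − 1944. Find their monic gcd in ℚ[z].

Repeated division with remainder:
  z^5 + 9z^4 − 117z^3 − 1053z^2 + 2916z + 26244 = (z − 6)(z^4 + 15z^3 + 18z^2 − 540z − 1944) + (−45z^3 − 405z^2 + 1620z + 14580)
  z^4 + 15z^3 + 18z^2 − 540z − 1944 = (−(1/45)z − 2/15)(−45z^3 − 405z^2 + 1620z + 14580) + (0)
Last nonzero remainder: −45z^3 − 405z^2 + 1620z + 14580. Dividing through by −45 gives the monic gcd z^3 + 9z^2 − 36z − 324.

z^3 + 9z^2 − 36z − 324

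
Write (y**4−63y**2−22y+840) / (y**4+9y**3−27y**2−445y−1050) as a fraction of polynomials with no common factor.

Euclidean algorithm in ℚ[y]:
  y**4−63y**2−22y+840 = (y**4+9y**3−27y**2−445y−1050) + (−9y**3−36y**2+423y+1890)
  y**4+9y**3−27y**2−445y−1050 = (−(1/9)y−5/9)(−9y**3−36y**2+423y+1890) + (0)
Last nonzero remainder: −9y**3−36y**2+423y+1890. Dividing through by −9 gives the monic gcd y**3+4y**2−47y−210.
Cancel y**3+4y**2−47y−210 from numerator and denominator to get the reduced form.

(y−4)/(y+5)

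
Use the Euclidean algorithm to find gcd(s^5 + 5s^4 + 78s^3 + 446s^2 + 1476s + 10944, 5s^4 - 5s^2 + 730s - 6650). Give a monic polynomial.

Repeated division with remainder:
  s^5 + 5s^4 + 78s^3 + 446s^2 + 1476s + 10944 = ((1/5)s + 1)(5s^4 - 5s^2 + 730s - 6650) + (79s^3 + 305s^2 + 2076s + 17594)
  5s^4 - 5s^2 + 730s - 6650 = ((5/79)s - 1525/6241)(79s^3 + 305s^2 + 2076s + 17594) + (-(386100/6241)s^2 + (772200/6241)s - 14671800/6241)
  79s^3 + 305s^2 + 2076s + 17594 = (-(493039/386100)s - 2889583/386100)(-(386100/6241)s^2 + (772200/6241)s - 14671800/6241) + (0)
Last nonzero remainder: -(386100/6241)s^2 + (772200/6241)s - 14671800/6241. Dividing through by -386100/6241 gives the monic gcd s^2 - 2s + 38.

s^2 - 2s + 38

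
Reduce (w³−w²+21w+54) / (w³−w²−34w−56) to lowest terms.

(w²−3w+27)/(w²−3w−28)

Apply the Euclidean algorithm:
  w³−w²+21w+54 = (w³−w²−34w−56) + (55w+110)
  w³−w²−34w−56 = ((1/55)w²−(3/55)w−28/55)(55w+110) + (0)
Last nonzero remainder: 55w+110. Dividing through by 55 gives the monic gcd w+2.
Cancel w+2 from numerator and denominator to get the reduced form.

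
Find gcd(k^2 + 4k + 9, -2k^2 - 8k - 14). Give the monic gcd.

1

Repeated division with remainder:
  k^2 + 4k + 9 = (-1/2)(-2k^2 - 8k - 14) + (2)
  -2k^2 - 8k - 14 = (-k^2 - 4k - 7)(2) + (0)
The last nonzero remainder is the constant 2, so the polynomials are coprime and gcd = 1.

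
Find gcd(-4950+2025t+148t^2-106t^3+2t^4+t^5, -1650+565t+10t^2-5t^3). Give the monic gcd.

Euclidean algorithm in ℚ[t]:
  t^5+2t^4-106t^3+148t^2+2025t-4950 = (-(1/5)t^2-(4/5)t-3)(-5t^3+10t^2+565t-1650) + (300t^2+2400t-9900)
  -5t^3+10t^2+565t-1650 = (-(1/60)t+1/6)(300t^2+2400t-9900) + (0)
Last nonzero remainder: 300t^2+2400t-9900. Dividing through by 300 gives the monic gcd t^2+8t-33.

-33+8t+t^2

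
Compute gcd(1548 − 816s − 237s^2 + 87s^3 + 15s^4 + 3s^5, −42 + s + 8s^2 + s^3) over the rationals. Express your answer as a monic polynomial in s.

By polynomial division,
  3s^5 + 15s^4 + 87s^3 − 237s^2 − 816s + 1548 = (3s^2 − 9s + 156)(s^3 + 8s^2 + s − 42) + (−1350s^2 − 1350s + 8100)
  s^3 + 8s^2 + s − 42 = (−(1/1350)s − 7/1350)(−1350s^2 − 1350s + 8100) + (0)
Last nonzero remainder: −1350s^2 − 1350s + 8100. Dividing through by −1350 gives the monic gcd s^2 + s − 6.

−6 + s + s^2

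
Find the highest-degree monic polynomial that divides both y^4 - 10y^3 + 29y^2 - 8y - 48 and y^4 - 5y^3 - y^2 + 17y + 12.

Euclidean algorithm in ℚ[y]:
  y^4 - 10y^3 + 29y^2 - 8y - 48 = (y^4 - 5y^3 - y^2 + 17y + 12) + (-5y^3 + 30y^2 - 25y - 60)
  y^4 - 5y^3 - y^2 + 17y + 12 = (-(1/5)y - 1/5)(-5y^3 + 30y^2 - 25y - 60) + (0)
Last nonzero remainder: -5y^3 + 30y^2 - 25y - 60. Dividing through by -5 gives the monic gcd y^3 - 6y^2 + 5y + 12.

y^3 - 6y^2 + 5y + 12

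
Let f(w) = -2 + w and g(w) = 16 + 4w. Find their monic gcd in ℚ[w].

By polynomial division,
  w - 2 = (1/4)(4w + 16) + (-6)
  4w + 16 = (-(2/3)w - 8/3)(-6) + (0)
The last nonzero remainder is the constant -6, so the polynomials are coprime and gcd = 1.

1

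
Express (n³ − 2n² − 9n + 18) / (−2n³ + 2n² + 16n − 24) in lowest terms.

Euclidean algorithm in ℚ[n]:
  n³ − 2n² − 9n + 18 = (−1/2)(−2n³ + 2n² + 16n − 24) + (−n² − n + 6)
  −2n³ + 2n² + 16n − 24 = (2n − 4)(−n² − n + 6) + (0)
Last nonzero remainder: −n² − n + 6. Dividing through by −1 gives the monic gcd n² + n − 6.
Cancel n² + n − 6 from numerator and denominator to get the reduced form.

(−n + 3)/(2n − 4)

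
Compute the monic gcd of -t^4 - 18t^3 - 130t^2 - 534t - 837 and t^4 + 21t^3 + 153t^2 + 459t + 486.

Apply the Euclidean algorithm:
  -t^4 - 18t^3 - 130t^2 - 534t - 837 = (-1)(t^4 + 21t^3 + 153t^2 + 459t + 486) + (3t^3 + 23t^2 - 75t - 351)
  t^4 + 21t^3 + 153t^2 + 459t + 486 = ((1/3)t + 40/9)(3t^3 + 23t^2 - 75t - 351) + ((682/9)t^2 + (2728/3)t + 2046)
  3t^3 + 23t^2 - 75t - 351 = ((27/682)t - 117/682)((682/9)t^2 + (2728/3)t + 2046) + (0)
Last nonzero remainder: (682/9)t^2 + (2728/3)t + 2046. Dividing through by 682/9 gives the monic gcd t^2 + 12t + 27.

t^2 + 12t + 27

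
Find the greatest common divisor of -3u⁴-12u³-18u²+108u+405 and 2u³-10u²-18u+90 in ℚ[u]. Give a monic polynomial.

u²-9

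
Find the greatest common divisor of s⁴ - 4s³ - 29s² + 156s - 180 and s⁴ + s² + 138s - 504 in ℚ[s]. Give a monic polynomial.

s² + 3s - 18

Euclidean algorithm in ℚ[s]:
  s⁴ - 4s³ - 29s² + 156s - 180 = (s⁴ + s² + 138s - 504) + (-4s³ - 30s² + 18s + 324)
  s⁴ + s² + 138s - 504 = (-(1/4)s + 15/8)(-4s³ - 30s² + 18s + 324) + ((247/4)s² + (741/4)s - 2223/2)
  -4s³ - 30s² + 18s + 324 = (-(16/247)s - 72/247)((247/4)s² + (741/4)s - 2223/2) + (0)
Last nonzero remainder: (247/4)s² + (741/4)s - 2223/2. Dividing through by 247/4 gives the monic gcd s² + 3s - 18.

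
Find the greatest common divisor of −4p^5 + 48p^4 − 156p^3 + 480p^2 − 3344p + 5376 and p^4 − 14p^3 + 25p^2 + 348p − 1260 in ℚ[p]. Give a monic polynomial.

Repeated division with remainder:
  −4p^5 + 48p^4 − 156p^3 + 480p^2 − 3344p + 5376 = (−4p − 8)(p^4 − 14p^3 + 25p^2 + 348p − 1260) + (−168p^3 + 2072p^2 − 5600p − 4704)
  p^4 − 14p^3 + 25p^2 + 348p − 1260 = (−(1/168)p + 5/504)(−168p^3 + 2072p^2 − 5600p − 4704) + (−(260/9)p^2 + (3380/9)p − 3640/3)
  −168p^3 + 2072p^2 − 5600p − 4704 = ((378/65)p + 252/65)(−(260/9)p^2 + (3380/9)p − 3640/3) + (0)
Last nonzero remainder: −(260/9)p^2 + (3380/9)p − 3640/3. Dividing through by −260/9 gives the monic gcd p^2 − 13p + 42.

p^2 − 13p + 42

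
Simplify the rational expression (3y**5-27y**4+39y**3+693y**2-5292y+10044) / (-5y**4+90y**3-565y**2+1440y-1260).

Repeated division with remainder:
  3y**5-27y**4+39y**3+693y**2-5292y+10044 = (-(3/5)y-27/5)(-5y**4+90y**3-565y**2+1440y-1260) + (186y**3-1494y**2+1728y+3240)
  -5y**4+90y**3-565y**2+1440y-1260 = (-(5/186)y+515/1922)(186y**3-1494y**2+1728y+3240) + (-(113620/961)y**2+(1022580/961)y-2045160/961)
  186y**3-1494y**2+1728y+3240 = (-(89373/56810)y-8649/5681)(-(113620/961)y**2+(1022580/961)y-2045160/961) + (0)
Last nonzero remainder: -(113620/961)y**2+(1022580/961)y-2045160/961. Dividing through by -113620/961 gives the monic gcd y**2-9y+18.
Cancel y**2-9y+18 from numerator and denominator to get the reduced form.

(-3y**3+15y-558)/(5y**2-45y+70)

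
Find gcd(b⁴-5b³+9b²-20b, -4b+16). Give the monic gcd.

b-4

Apply the Euclidean algorithm:
  b⁴-5b³+9b²-20b = (-(1/4)b³+(1/4)b²-(5/4)b)(-4b+16) + (0)
Last nonzero remainder: -4b+16. Dividing through by -4 gives the monic gcd b-4.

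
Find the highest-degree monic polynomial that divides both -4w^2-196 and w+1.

Euclidean algorithm in ℚ[w]:
  -4w^2-196 = (-4w+4)(w+1) + (-200)
  w+1 = (-(1/200)w-1/200)(-200) + (0)
The last nonzero remainder is the constant -200, so the polynomials are coprime and gcd = 1.

1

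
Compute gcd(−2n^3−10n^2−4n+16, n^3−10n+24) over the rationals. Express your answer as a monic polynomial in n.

n+4

Euclidean algorithm in ℚ[n]:
  −2n^3−10n^2−4n+16 = (−2)(n^3−10n+24) + (−10n^2−24n+64)
  n^3−10n+24 = (−(1/10)n+6/25)(−10n^2−24n+64) + ((54/25)n+216/25)
  −10n^2−24n+64 = (−(125/27)n+200/27)((54/25)n+216/25) + (0)
Last nonzero remainder: (54/25)n+216/25. Dividing through by 54/25 gives the monic gcd n+4.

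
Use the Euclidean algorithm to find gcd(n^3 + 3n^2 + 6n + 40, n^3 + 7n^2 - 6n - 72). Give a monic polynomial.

Euclidean algorithm in ℚ[n]:
  n^3 + 3n^2 + 6n + 40 = (n^3 + 7n^2 - 6n - 72) + (-4n^2 + 12n + 112)
  n^3 + 7n^2 - 6n - 72 = (-(1/4)n - 5/2)(-4n^2 + 12n + 112) + (52n + 208)
  -4n^2 + 12n + 112 = (-(1/13)n + 7/13)(52n + 208) + (0)
Last nonzero remainder: 52n + 208. Dividing through by 52 gives the monic gcd n + 4.

n + 4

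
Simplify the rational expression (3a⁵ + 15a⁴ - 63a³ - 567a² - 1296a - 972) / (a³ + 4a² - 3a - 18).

(3a³ - 3a² - 72a - 108)/(a - 2)

Euclidean algorithm in ℚ[a]:
  3a⁵ + 15a⁴ - 63a³ - 567a² - 1296a - 972 = (3a² + 3a - 66)(a³ + 4a² - 3a - 18) + (-240a² - 1440a - 2160)
  a³ + 4a² - 3a - 18 = (-(1/240)a + 1/120)(-240a² - 1440a - 2160) + (0)
Last nonzero remainder: -240a² - 1440a - 2160. Dividing through by -240 gives the monic gcd a² + 6a + 9.
Cancel a² + 6a + 9 from numerator and denominator to get the reduced form.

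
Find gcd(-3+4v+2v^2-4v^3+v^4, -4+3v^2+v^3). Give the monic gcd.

Apply the Euclidean algorithm:
  v^4-4v^3+2v^2+4v-3 = (v-7)(v^3+3v^2-4) + (23v^2+8v-31)
  v^3+3v^2-4 = ((1/23)v+61/529)(23v^2+8v-31) + ((225/529)v-225/529)
  23v^2+8v-31 = ((12167/225)v+16399/225)((225/529)v-225/529) + (0)
Last nonzero remainder: (225/529)v-225/529. Dividing through by 225/529 gives the monic gcd v-1.

-1+v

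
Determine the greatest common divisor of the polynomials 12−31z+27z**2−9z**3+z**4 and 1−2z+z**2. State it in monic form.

Repeated division with remainder:
  z**4−9z**3+27z**2−31z+12 = (z**2−7z+12)(z**2−2z+1) + (0)
The last nonzero remainder z**2−2z+1 is already monic.

1−2z+z**2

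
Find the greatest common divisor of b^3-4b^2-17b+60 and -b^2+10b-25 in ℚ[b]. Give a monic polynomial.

b-5

By polynomial division,
  b^3-4b^2-17b+60 = (-b-6)(-b^2+10b-25) + (18b-90)
  -b^2+10b-25 = (-(1/18)b+5/18)(18b-90) + (0)
Last nonzero remainder: 18b-90. Dividing through by 18 gives the monic gcd b-5.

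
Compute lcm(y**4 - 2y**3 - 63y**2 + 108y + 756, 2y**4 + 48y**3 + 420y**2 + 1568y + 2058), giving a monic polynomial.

y**6 + 12y**5 - 42y**4 - 872y**3 - 819y**2 + 15876y + 37044

Euclidean algorithm in ℚ[y]:
  y**4 - 2y**3 - 63y**2 + 108y + 756 = (1/2)(2y**4 + 48y**3 + 420y**2 + 1568y + 2058) + (-26y**3 - 273y**2 - 676y - 273)
  2y**4 + 48y**3 + 420y**2 + 1568y + 2058 = (-(1/13)y - 27/26)(-26y**3 - 273y**2 - 676y - 273) + ((169/2)y**2 + 845y + 3549/2)
  -26y**3 - 273y**2 - 676y - 273 = (-(4/13)y - 2/13)((169/2)y**2 + 845y + 3549/2) + (0)
Last nonzero remainder: (169/2)y**2 + 845y + 3549/2. Dividing through by 169/2 gives the monic gcd y**2 + 10y + 21.
Then lcm(f, g) = f·g / gcd(f, g); expanding and making the result monic gives the answer.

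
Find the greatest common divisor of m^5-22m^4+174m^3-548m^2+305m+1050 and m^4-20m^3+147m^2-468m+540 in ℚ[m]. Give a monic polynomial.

m^2-11m+30

Repeated division with remainder:
  m^5-22m^4+174m^3-548m^2+305m+1050 = (m-2)(m^4-20m^3+147m^2-468m+540) + (-13m^3+214m^2-1171m+2130)
  m^4-20m^3+147m^2-468m+540 = (-(1/13)m+46/169)(-13m^3+214m^2-1171m+2130) + (-(224/169)m^2+(2464/169)m-6720/169)
  -13m^3+214m^2-1171m+2130 = ((2197/224)m-11999/224)(-(224/169)m^2+(2464/169)m-6720/169) + (0)
Last nonzero remainder: -(224/169)m^2+(2464/169)m-6720/169. Dividing through by -224/169 gives the monic gcd m^2-11m+30.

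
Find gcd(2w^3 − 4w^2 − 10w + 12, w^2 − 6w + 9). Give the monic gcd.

w − 3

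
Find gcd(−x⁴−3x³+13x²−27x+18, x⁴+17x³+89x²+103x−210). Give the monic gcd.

x²+5x−6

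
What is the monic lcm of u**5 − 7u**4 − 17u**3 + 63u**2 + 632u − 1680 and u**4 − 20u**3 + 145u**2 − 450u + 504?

u**6 − 13u**5 + 25u**4 + 165u**3 + 254u**2 − 5472u + 10080

By polynomial division,
  u**5 − 7u**4 − 17u**3 + 63u**2 + 632u − 1680 = (u + 13)(u**4 − 20u**3 + 145u**2 − 450u + 504) + (98u**3 − 1372u**2 + 5978u − 8232)
  u**4 − 20u**3 + 145u**2 − 450u + 504 = ((1/98)u − 3/49)(98u**3 − 1372u**2 + 5978u − 8232) + (0)
Last nonzero remainder: 98u**3 − 1372u**2 + 5978u − 8232. Dividing through by 98 gives the monic gcd u**3 − 14u**2 + 61u − 84.
Then lcm(f, g) = f·g / gcd(f, g); expanding and making the result monic gives the answer.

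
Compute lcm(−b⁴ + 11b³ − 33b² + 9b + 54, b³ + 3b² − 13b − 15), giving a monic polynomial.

b⁵ − 6b⁴ − 22b³ + 156b² − 99b − 270

By polynomial division,
  −b⁴ + 11b³ − 33b² + 9b + 54 = (−b + 14)(b³ + 3b² − 13b − 15) + (−88b² + 176b + 264)
  b³ + 3b² − 13b − 15 = (−(1/88)b − 5/88)(−88b² + 176b + 264) + (0)
Last nonzero remainder: −88b² + 176b + 264. Dividing through by −88 gives the monic gcd b² − 2b − 3.
Then lcm(f, g) = f·g / gcd(f, g); expanding and making the result monic gives the answer.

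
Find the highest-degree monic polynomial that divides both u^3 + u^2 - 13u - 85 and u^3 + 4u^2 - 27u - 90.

u - 5

Repeated division with remainder:
  u^3 + u^2 - 13u - 85 = (u^3 + 4u^2 - 27u - 90) + (-3u^2 + 14u + 5)
  u^3 + 4u^2 - 27u - 90 = (-(1/3)u - 26/9)(-3u^2 + 14u + 5) + ((136/9)u - 680/9)
  -3u^2 + 14u + 5 = (-(27/136)u - 9/136)((136/9)u - 680/9) + (0)
Last nonzero remainder: (136/9)u - 680/9. Dividing through by 136/9 gives the monic gcd u - 5.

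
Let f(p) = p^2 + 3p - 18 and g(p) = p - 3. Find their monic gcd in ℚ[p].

p - 3

Apply the Euclidean algorithm:
  p^2 + 3p - 18 = (p + 6)(p - 3) + (0)
The last nonzero remainder p - 3 is already monic.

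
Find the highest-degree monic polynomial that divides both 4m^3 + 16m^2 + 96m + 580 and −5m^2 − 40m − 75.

m + 5

Euclidean algorithm in ℚ[m]:
  4m^3 + 16m^2 + 96m + 580 = (−(4/5)m + 16/5)(−5m^2 − 40m − 75) + (164m + 820)
  −5m^2 − 40m − 75 = (−(5/164)m − 15/164)(164m + 820) + (0)
Last nonzero remainder: 164m + 820. Dividing through by 164 gives the monic gcd m + 5.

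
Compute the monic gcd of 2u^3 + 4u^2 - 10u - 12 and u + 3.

Repeated division with remainder:
  2u^3 + 4u^2 - 10u - 12 = (2u^2 - 2u - 4)(u + 3) + (0)
The last nonzero remainder u + 3 is already monic.

u + 3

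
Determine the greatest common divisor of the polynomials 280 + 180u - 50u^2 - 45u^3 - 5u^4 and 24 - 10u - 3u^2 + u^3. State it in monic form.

Repeated division with remainder:
  -5u^4 - 45u^3 - 50u^2 + 180u + 280 = (-5u - 60)(u^3 - 3u^2 - 10u + 24) + (-280u^2 - 300u + 1720)
  u^3 - 3u^2 - 10u + 24 = (-(1/280)u + 57/3920)(-280u^2 - 300u + 1720) + ((99/196)u - 99/98)
  -280u^2 - 300u + 1720 = (-(54880/99)u - 168560/99)((99/196)u - 99/98) + (0)
Last nonzero remainder: (99/196)u - 99/98. Dividing through by 99/196 gives the monic gcd u - 2.

-2 + u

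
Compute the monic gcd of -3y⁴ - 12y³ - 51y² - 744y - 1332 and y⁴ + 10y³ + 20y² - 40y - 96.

y² + 8y + 12

Apply the Euclidean algorithm:
  -3y⁴ - 12y³ - 51y² - 744y - 1332 = (-3)(y⁴ + 10y³ + 20y² - 40y - 96) + (18y³ + 9y² - 864y - 1620)
  y⁴ + 10y³ + 20y² - 40y - 96 = ((1/18)y + 19/36)(18y³ + 9y² - 864y - 1620) + ((253/4)y² + 506y + 759)
  18y³ + 9y² - 864y - 1620 = ((72/253)y - 540/253)((253/4)y² + 506y + 759) + (0)
Last nonzero remainder: (253/4)y² + 506y + 759. Dividing through by 253/4 gives the monic gcd y² + 8y + 12.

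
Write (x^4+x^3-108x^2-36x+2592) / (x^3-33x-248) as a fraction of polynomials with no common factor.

(x^3+9x^2-36x-324)/(x^2+8x+31)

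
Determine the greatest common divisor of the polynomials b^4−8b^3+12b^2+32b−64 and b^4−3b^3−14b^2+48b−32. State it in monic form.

b^2−6b+8

Euclidean algorithm in ℚ[b]:
  b^4−8b^3+12b^2+32b−64 = (b^4−3b^3−14b^2+48b−32) + (−5b^3+26b^2−16b−32)
  b^4−3b^3−14b^2+48b−32 = (−(1/5)b−11/25)(−5b^3+26b^2−16b−32) + (−(144/25)b^2+(864/25)b−1152/25)
  −5b^3+26b^2−16b−32 = ((125/144)b+25/36)(−(144/25)b^2+(864/25)b−1152/25) + (0)
Last nonzero remainder: −(144/25)b^2+(864/25)b−1152/25. Dividing through by −144/25 gives the monic gcd b^2−6b+8.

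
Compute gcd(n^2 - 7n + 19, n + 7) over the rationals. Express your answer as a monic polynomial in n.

Repeated division with remainder:
  n^2 - 7n + 19 = (n - 14)(n + 7) + (117)
  n + 7 = ((1/117)n + 7/117)(117) + (0)
The last nonzero remainder is the constant 117, so the polynomials are coprime and gcd = 1.

1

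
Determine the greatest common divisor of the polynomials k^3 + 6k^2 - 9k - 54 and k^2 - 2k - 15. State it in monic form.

Repeated division with remainder:
  k^3 + 6k^2 - 9k - 54 = (k + 8)(k^2 - 2k - 15) + (22k + 66)
  k^2 - 2k - 15 = ((1/22)k - 5/22)(22k + 66) + (0)
Last nonzero remainder: 22k + 66. Dividing through by 22 gives the monic gcd k + 3.

k + 3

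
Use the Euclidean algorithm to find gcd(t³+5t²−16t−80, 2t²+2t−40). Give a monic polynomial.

t²+t−20

Euclidean algorithm in ℚ[t]:
  t³+5t²−16t−80 = ((1/2)t+2)(2t²+2t−40) + (0)
Last nonzero remainder: 2t²+2t−40. Dividing through by 2 gives the monic gcd t²+t−20.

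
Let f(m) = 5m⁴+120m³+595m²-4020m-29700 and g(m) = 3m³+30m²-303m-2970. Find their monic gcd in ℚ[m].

Euclidean algorithm in ℚ[m]:
  5m⁴+120m³+595m²-4020m-29700 = ((5/3)m+70/3)(3m³+30m²-303m-2970) + (400m²+8000m+39600)
  3m³+30m²-303m-2970 = ((3/400)m-3/40)(400m²+8000m+39600) + (0)
Last nonzero remainder: 400m²+8000m+39600. Dividing through by 400 gives the monic gcd m²+20m+99.

m²+20m+99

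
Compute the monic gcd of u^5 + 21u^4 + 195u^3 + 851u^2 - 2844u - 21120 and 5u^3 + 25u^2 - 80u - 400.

Apply the Euclidean algorithm:
  u^5 + 21u^4 + 195u^3 + 851u^2 - 2844u - 21120 = ((1/5)u^2 + (16/5)u + 131/5)(5u^3 + 25u^2 - 80u - 400) + (532u^2 + 532u - 10640)
  5u^3 + 25u^2 - 80u - 400 = ((5/532)u + 5/133)(532u^2 + 532u - 10640) + (0)
Last nonzero remainder: 532u^2 + 532u - 10640. Dividing through by 532 gives the monic gcd u^2 + u - 20.

u^2 + u - 20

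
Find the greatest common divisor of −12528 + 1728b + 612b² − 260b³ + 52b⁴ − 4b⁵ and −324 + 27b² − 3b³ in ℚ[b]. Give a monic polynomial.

108 − 9b² + b³

By polynomial division,
  −4b⁵ + 52b⁴ − 260b³ + 612b² + 1728b − 12528 = ((4/3)b² − (16/3)b + 116/3)(−3b³ + 27b² − 324) + (0)
Last nonzero remainder: −3b³ + 27b² − 324. Dividing through by −3 gives the monic gcd b³ − 9b² + 108.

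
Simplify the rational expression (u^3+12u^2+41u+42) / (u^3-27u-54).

By polynomial division,
  u^3+12u^2+41u+42 = (u^3-27u-54) + (12u^2+68u+96)
  u^3-27u-54 = ((1/12)u-17/36)(12u^2+68u+96) + (-(26/9)u-26/3)
  12u^2+68u+96 = (-(54/13)u-144/13)(-(26/9)u-26/3) + (0)
Last nonzero remainder: -(26/9)u-26/3. Dividing through by -26/9 gives the monic gcd u+3.
Cancel u+3 from numerator and denominator to get the reduced form.

(u^2+9u+14)/(u^2-3u-18)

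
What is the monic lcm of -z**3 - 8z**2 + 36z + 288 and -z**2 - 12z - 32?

Euclidean algorithm in ℚ[z]:
  -z**3 - 8z**2 + 36z + 288 = (z - 4)(-z**2 - 12z - 32) + (20z + 160)
  -z**2 - 12z - 32 = (-(1/20)z - 1/5)(20z + 160) + (0)
Last nonzero remainder: 20z + 160. Dividing through by 20 gives the monic gcd z + 8.
Then lcm(f, g) = f·g / gcd(f, g); expanding and making the result monic gives the answer.

z**4 + 12z**3 - 4z**2 - 432z - 1152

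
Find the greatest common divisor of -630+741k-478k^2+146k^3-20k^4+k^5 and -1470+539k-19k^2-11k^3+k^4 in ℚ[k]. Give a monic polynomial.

-210+107k-18k^2+k^3

Repeated division with remainder:
  k^5-20k^4+146k^3-478k^2+741k-630 = (k-9)(k^4-11k^3-19k^2+539k-1470) + (66k^3-1188k^2+7062k-13860)
  k^4-11k^3-19k^2+539k-1470 = ((1/66)k+7/66)(66k^3-1188k^2+7062k-13860) + (0)
Last nonzero remainder: 66k^3-1188k^2+7062k-13860. Dividing through by 66 gives the monic gcd k^3-18k^2+107k-210.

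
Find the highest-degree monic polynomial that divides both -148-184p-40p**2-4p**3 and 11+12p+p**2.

1+p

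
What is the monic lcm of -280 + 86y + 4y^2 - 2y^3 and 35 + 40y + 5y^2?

140 + 97y - 45y^2 - y^3 + y^4

By polynomial division,
  -2y^3 + 4y^2 + 86y - 280 = (-(2/5)y + 4)(5y^2 + 40y + 35) + (-60y - 420)
  5y^2 + 40y + 35 = (-(1/12)y - 1/12)(-60y - 420) + (0)
Last nonzero remainder: -60y - 420. Dividing through by -60 gives the monic gcd y + 7.
Then lcm(f, g) = f·g / gcd(f, g); expanding and making the result monic gives the answer.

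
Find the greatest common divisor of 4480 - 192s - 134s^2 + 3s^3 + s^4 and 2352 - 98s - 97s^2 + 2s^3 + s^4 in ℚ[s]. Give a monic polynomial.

Apply the Euclidean algorithm:
  s^4 + 3s^3 - 134s^2 - 192s + 4480 = (s^4 + 2s^3 - 97s^2 - 98s + 2352) + (s^3 - 37s^2 - 94s + 2128)
  s^4 + 2s^3 - 97s^2 - 98s + 2352 = (s + 39)(s^3 - 37s^2 - 94s + 2128) + (1440s^2 + 1440s - 80640)
  s^3 - 37s^2 - 94s + 2128 = ((1/1440)s - 19/720)(1440s^2 + 1440s - 80640) + (0)
Last nonzero remainder: 1440s^2 + 1440s - 80640. Dividing through by 1440 gives the monic gcd s^2 + s - 56.

-56 + s + s^2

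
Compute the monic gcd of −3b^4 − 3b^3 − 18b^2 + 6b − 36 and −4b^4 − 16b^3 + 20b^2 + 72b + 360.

By polynomial division,
  −3b^4 − 3b^3 − 18b^2 + 6b − 36 = (3/4)(−4b^4 − 16b^3 + 20b^2 + 72b + 360) + (9b^3 − 33b^2 − 48b − 306)
  −4b^4 − 16b^3 + 20b^2 + 72b + 360 = (−(4/9)b − 92/27)(9b^3 − 33b^2 − 48b − 306) + (−(1024/9)b^2 − (2048/9)b − 2048/3)
  9b^3 − 33b^2 − 48b − 306 = (−(81/1024)b + 459/1024)(−(1024/9)b^2 − (2048/9)b − 2048/3) + (0)
Last nonzero remainder: −(1024/9)b^2 − (2048/9)b − 2048/3. Dividing through by −1024/9 gives the monic gcd b^2 + 2b + 6.

b^2 + 2b + 6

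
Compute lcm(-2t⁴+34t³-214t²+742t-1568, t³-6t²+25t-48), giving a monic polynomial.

Apply the Euclidean algorithm:
  -2t⁴+34t³-214t²+742t-1568 = (-2t+22)(t³-6t²+25t-48) + (-32t²+96t-512)
  t³-6t²+25t-48 = (-(1/32)t+3/32)(-32t²+96t-512) + (0)
Last nonzero remainder: -32t²+96t-512. Dividing through by -32 gives the monic gcd t²-3t+16.
Then lcm(f, g) = f·g / gcd(f, g); expanding and making the result monic gives the answer.

t⁵-20t⁴+158t³-692t²+1897t-2352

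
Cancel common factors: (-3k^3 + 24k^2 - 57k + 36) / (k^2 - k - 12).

By polynomial division,
  -3k^3 + 24k^2 - 57k + 36 = (-3k + 21)(k^2 - k - 12) + (-72k + 288)
  k^2 - k - 12 = (-(1/72)k - 1/24)(-72k + 288) + (0)
Last nonzero remainder: -72k + 288. Dividing through by -72 gives the monic gcd k - 4.
Cancel k - 4 from numerator and denominator to get the reduced form.

(-3k^2 + 12k - 9)/(k + 3)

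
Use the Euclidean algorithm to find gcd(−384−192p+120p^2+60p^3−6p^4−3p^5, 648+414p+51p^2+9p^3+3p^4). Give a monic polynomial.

8+6p+p^2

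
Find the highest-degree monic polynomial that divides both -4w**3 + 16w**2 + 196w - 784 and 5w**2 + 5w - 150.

Euclidean algorithm in ℚ[w]:
  -4w**3 + 16w**2 + 196w - 784 = (-(4/5)w + 4)(5w**2 + 5w - 150) + (56w - 184)
  5w**2 + 5w - 150 = ((5/56)w + 75/196)(56w - 184) + (-3900/49)
  56w - 184 = (-(686/975)w + 2254/975)(-3900/49) + (0)
The last nonzero remainder is the constant -3900/49, so the polynomials are coprime and gcd = 1.

1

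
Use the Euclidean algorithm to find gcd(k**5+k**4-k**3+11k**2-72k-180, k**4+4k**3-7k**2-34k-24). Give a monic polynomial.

k**2-k-6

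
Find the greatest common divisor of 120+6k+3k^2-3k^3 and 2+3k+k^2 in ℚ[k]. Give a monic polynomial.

1

Apply the Euclidean algorithm:
  -3k^3+3k^2+6k+120 = (-3k+12)(k^2+3k+2) + (-24k+96)
  k^2+3k+2 = (-(1/24)k-7/24)(-24k+96) + (30)
  -24k+96 = (-(4/5)k+16/5)(30) + (0)
The last nonzero remainder is the constant 30, so the polynomials are coprime and gcd = 1.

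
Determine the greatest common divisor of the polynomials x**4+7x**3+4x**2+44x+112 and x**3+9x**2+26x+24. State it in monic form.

x+2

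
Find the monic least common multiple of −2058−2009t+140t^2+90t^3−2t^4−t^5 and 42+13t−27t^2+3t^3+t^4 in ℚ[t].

12348+1764t−8827t^2+2169t^3+322t^4−94t^5−3t^6+t^7

Euclidean algorithm in ℚ[t]:
  −t^5−2t^4+90t^3+140t^2−2009t−2058 = (−t+1)(t^4+3t^3−27t^2+13t+42) + (60t^3+180t^2−1980t−2100)
  t^4+3t^3−27t^2+13t+42 = ((1/60)t)(60t^3+180t^2−1980t−2100) + (6t^2+48t+42)
  60t^3+180t^2−1980t−2100 = (10t−50)(6t^2+48t+42) + (0)
Last nonzero remainder: 6t^2+48t+42. Dividing through by 6 gives the monic gcd t^2+8t+7.
Then lcm(f, g) = f·g / gcd(f, g); expanding and making the result monic gives the answer.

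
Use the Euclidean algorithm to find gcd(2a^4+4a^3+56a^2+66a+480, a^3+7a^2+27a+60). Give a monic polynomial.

a^2+3a+15

Euclidean algorithm in ℚ[a]:
  2a^4+4a^3+56a^2+66a+480 = (2a-10)(a^3+7a^2+27a+60) + (72a^2+216a+1080)
  a^3+7a^2+27a+60 = ((1/72)a+1/18)(72a^2+216a+1080) + (0)
Last nonzero remainder: 72a^2+216a+1080. Dividing through by 72 gives the monic gcd a^2+3a+15.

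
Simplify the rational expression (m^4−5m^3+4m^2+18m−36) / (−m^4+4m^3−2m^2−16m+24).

By polynomial division,
  m^4−5m^3+4m^2+18m−36 = (−1)(−m^4+4m^3−2m^2−16m+24) + (−m^3+2m^2+2m−12)
  −m^4+4m^3−2m^2−16m+24 = (m−2)(−m^3+2m^2+2m−12) + (0)
Last nonzero remainder: −m^3+2m^2+2m−12. Dividing through by −1 gives the monic gcd m^3−2m^2−2m+12.
Cancel m^3−2m^2−2m+12 from numerator and denominator to get the reduced form.

(−m+3)/(m−2)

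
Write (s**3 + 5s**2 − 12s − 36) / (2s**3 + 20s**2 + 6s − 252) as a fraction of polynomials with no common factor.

By polynomial division,
  s**3 + 5s**2 − 12s − 36 = (1/2)(2s**3 + 20s**2 + 6s − 252) + (−5s**2 − 15s + 90)
  2s**3 + 20s**2 + 6s − 252 = (−(2/5)s − 14/5)(−5s**2 − 15s + 90) + (0)
Last nonzero remainder: −5s**2 − 15s + 90. Dividing through by −5 gives the monic gcd s**2 + 3s − 18.
Cancel s**2 + 3s − 18 from numerator and denominator to get the reduced form.

(s + 2)/(2s + 14)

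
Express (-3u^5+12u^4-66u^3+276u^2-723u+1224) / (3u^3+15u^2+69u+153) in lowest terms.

Euclidean algorithm in ℚ[u]:
  -3u^5+12u^4-66u^3+276u^2-723u+1224 = (-u^2+9u-44)(3u^3+15u^2+69u+153) + (468u^2+936u+7956)
  3u^3+15u^2+69u+153 = ((1/156)u+1/52)(468u^2+936u+7956) + (0)
Last nonzero remainder: 468u^2+936u+7956. Dividing through by 468 gives the monic gcd u^2+2u+17.
Cancel u^2+2u+17 from numerator and denominator to get the reduced form.

(-u^3+6u^2-17u+24)/(u+3)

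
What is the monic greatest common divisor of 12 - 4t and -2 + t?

1

Apply the Euclidean algorithm:
  -4t + 12 = (-4)(t - 2) + (4)
  t - 2 = ((1/4)t - 1/2)(4) + (0)
The last nonzero remainder is the constant 4, so the polynomials are coprime and gcd = 1.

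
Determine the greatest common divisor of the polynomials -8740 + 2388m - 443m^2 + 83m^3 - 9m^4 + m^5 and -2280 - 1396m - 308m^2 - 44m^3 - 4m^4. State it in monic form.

Repeated division with remainder:
  m^5 - 9m^4 + 83m^3 - 443m^2 + 2388m - 8740 = (-(1/4)m + 5)(-4m^4 - 44m^3 - 308m^2 - 1396m - 2280) + (226m^3 + 748m^2 + 8798m + 2660)
  -4m^4 - 44m^3 - 308m^2 - 1396m - 2280 = (-(2/113)m - 1738/12769)(226m^3 + 748m^2 + 8798m + 2660) + (-(644480/12769)m^2 - (1933440/12769)m - 24490240/12769)
  226m^3 + 748m^2 + 8798m + 2660 = (-(1442897/322240)m - 89383/64448)(-(644480/12769)m^2 - (1933440/12769)m - 24490240/12769) + (0)
Last nonzero remainder: -(644480/12769)m^2 - (1933440/12769)m - 24490240/12769. Dividing through by -644480/12769 gives the monic gcd m^2 + 3m + 38.

38 + 3m + m^2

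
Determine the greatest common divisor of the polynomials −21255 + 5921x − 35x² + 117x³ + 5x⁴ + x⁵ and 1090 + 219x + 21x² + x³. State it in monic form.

109 + 11x + x²

By polynomial division,
  x⁵ + 5x⁴ + 117x³ − 35x² + 5921x − 21255 = (x² − 16x + 234)(x³ + 21x² + 219x + 1090) + (−2535x² − 27885x − 276315)
  x³ + 21x² + 219x + 1090 = (−(1/2535)x − 2/507)(−2535x² − 27885x − 276315) + (0)
Last nonzero remainder: −2535x² − 27885x − 276315. Dividing through by −2535 gives the monic gcd x² + 11x + 109.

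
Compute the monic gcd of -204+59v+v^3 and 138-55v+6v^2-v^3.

-3+v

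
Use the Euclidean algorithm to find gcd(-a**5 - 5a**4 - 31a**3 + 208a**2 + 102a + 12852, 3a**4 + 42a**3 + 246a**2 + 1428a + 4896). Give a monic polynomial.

a**2 + 34

Repeated division with remainder:
  -a**5 - 5a**4 - 31a**3 + 208a**2 + 102a + 12852 = (-(1/3)a + 3)(3a**4 + 42a**3 + 246a**2 + 1428a + 4896) + (-75a**3 - 54a**2 - 2550a - 1836)
  3a**4 + 42a**3 + 246a**2 + 1428a + 4896 = (-(1/25)a - 332/625)(-75a**3 - 54a**2 - 2550a - 1836) + ((72072/625)a**2 + 2450448/625)
  -75a**3 - 54a**2 - 2550a - 1836 = (-(15625/24024)a - 1875/4004)((72072/625)a**2 + 2450448/625) + (0)
Last nonzero remainder: (72072/625)a**2 + 2450448/625. Dividing through by 72072/625 gives the monic gcd a**2 + 34.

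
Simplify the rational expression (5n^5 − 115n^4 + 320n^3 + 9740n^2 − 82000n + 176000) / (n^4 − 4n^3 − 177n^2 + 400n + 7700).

Repeated division with remainder:
  5n^5 − 115n^4 + 320n^3 + 9740n^2 − 82000n + 176000 = (5n − 95)(n^4 − 4n^3 − 177n^2 + 400n + 7700) + (825n^3 − 9075n^2 − 82500n + 907500)
  n^4 − 4n^3 − 177n^2 + 400n + 7700 = ((1/825)n + 7/825)(825n^3 − 9075n^2 − 82500n + 907500) + (0)
Last nonzero remainder: 825n^3 − 9075n^2 − 82500n + 907500. Dividing through by 825 gives the monic gcd n^3 − 11n^2 − 100n + 1100.
Cancel n^3 − 11n^2 − 100n + 1100 from numerator and denominator to get the reduced form.

(5n^2 − 60n + 160)/(n + 7)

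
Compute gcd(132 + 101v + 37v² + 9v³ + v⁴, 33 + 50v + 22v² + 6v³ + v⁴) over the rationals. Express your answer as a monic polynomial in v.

Euclidean algorithm in ℚ[v]:
  v⁴ + 9v³ + 37v² + 101v + 132 = (v⁴ + 6v³ + 22v² + 50v + 33) + (3v³ + 15v² + 51v + 99)
  v⁴ + 6v³ + 22v² + 50v + 33 = ((1/3)v + 1/3)(3v³ + 15v² + 51v + 99) + (0)
Last nonzero remainder: 3v³ + 15v² + 51v + 99. Dividing through by 3 gives the monic gcd v³ + 5v² + 17v + 33.

33 + 17v + 5v² + v³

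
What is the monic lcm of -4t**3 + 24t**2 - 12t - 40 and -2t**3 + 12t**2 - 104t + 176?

Repeated division with remainder:
  -4t**3 + 24t**2 - 12t - 40 = (2)(-2t**3 + 12t**2 - 104t + 176) + (196t - 392)
  -2t**3 + 12t**2 - 104t + 176 = (-(1/98)t**2 + (2/49)t - 22/49)(196t - 392) + (0)
Last nonzero remainder: 196t - 392. Dividing through by 196 gives the monic gcd t - 2.
Then lcm(f, g) = f·g / gcd(f, g); expanding and making the result monic gives the answer.

t**5 - 10t**4 + 71t**3 - 266t**2 + 92t + 440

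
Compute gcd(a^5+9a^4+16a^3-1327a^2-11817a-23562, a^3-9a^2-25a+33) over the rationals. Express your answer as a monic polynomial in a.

a^2-8a-33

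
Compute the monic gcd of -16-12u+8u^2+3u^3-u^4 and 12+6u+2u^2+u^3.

2+u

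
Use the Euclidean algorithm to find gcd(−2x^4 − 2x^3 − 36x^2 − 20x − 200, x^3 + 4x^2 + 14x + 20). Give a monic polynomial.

x^2 + 2x + 10

Repeated division with remainder:
  −2x^4 − 2x^3 − 36x^2 − 20x − 200 = (−2x + 6)(x^3 + 4x^2 + 14x + 20) + (−32x^2 − 64x − 320)
  x^3 + 4x^2 + 14x + 20 = (−(1/32)x − 1/16)(−32x^2 − 64x − 320) + (0)
Last nonzero remainder: −32x^2 − 64x − 320. Dividing through by −32 gives the monic gcd x^2 + 2x + 10.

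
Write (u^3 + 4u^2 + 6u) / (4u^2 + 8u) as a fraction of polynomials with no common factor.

Euclidean algorithm in ℚ[u]:
  u^3 + 4u^2 + 6u = ((1/4)u + 1/2)(4u^2 + 8u) + (2u)
  4u^2 + 8u = (2u + 4)(2u) + (0)
Last nonzero remainder: 2u. Dividing through by 2 gives the monic gcd u.
Cancel u from numerator and denominator to get the reduced form.

(u^2 + 4u + 6)/(4u + 8)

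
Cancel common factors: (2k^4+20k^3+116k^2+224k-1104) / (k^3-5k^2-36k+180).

By polynomial division,
  2k^4+20k^3+116k^2+224k-1104 = (2k+30)(k^3-5k^2-36k+180) + (338k^2+944k-6504)
  k^3-5k^2-36k+180 = ((1/338)k-1317/57122)(338k^2+944k-6504) + ((143016/28561)k+858096/28561)
  338k^2+944k-6504 = ((4826809/71508)k-7740031/35754)((143016/28561)k+858096/28561) + (0)
Last nonzero remainder: (143016/28561)k+858096/28561. Dividing through by 143016/28561 gives the monic gcd k+6.
Cancel k+6 from numerator and denominator to get the reduced form.

(2k^3+8k^2+68k-184)/(k^2-11k+30)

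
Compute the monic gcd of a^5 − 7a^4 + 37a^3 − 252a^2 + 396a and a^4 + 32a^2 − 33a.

a^3 + a^2 + 33a

Euclidean algorithm in ℚ[a]:
  a^5 − 7a^4 + 37a^3 − 252a^2 + 396a = (a − 7)(a^4 + 32a^2 − 33a) + (5a^3 + 5a^2 + 165a)
  a^4 + 32a^2 − 33a = ((1/5)a − 1/5)(5a^3 + 5a^2 + 165a) + (0)
Last nonzero remainder: 5a^3 + 5a^2 + 165a. Dividing through by 5 gives the monic gcd a^3 + a^2 + 33a.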